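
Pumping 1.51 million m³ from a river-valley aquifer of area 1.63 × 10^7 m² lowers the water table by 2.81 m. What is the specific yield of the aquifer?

ΔV = 1.51 million m³ = 1.51 × 10^6 m³
Sy = ΔV / (A × Δh) = 1.51 × 10^6 m³ / (1.63 × 10^7 m² × 2.81 m) = 0.03297

Sy ≈ 0.033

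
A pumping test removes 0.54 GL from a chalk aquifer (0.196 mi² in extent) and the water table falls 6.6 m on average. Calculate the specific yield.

A = 0.196 mi² = 5.076 × 10^5 m²
ΔV = 0.54 GL = 5.4 × 10^5 m³
Sy = ΔV / (A × Δh) = 5.4 × 10^5 m³ / (5.076 × 10^5 m² × 6.6 m) = 0.1612

Sy ≈ 0.16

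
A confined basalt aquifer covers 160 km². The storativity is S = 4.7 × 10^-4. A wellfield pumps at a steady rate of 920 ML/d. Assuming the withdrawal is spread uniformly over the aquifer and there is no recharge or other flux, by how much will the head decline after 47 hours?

Δh ≈ 24 m

A = 160 km² = 1.6 × 10^8 m²
Q = 920 ML/d = 9.2 × 10^5 m³/d
t = 47 hours = 1.958 d
ΔV = Q × t = 9.2 × 10^5 m³/d × 1.958 d = 1.802 × 10^6 m³
Δh = ΔV / (S × A) = 1.802 × 10^6 / (4.7 × 10^-4 × 1.6 × 10^8) = 23.96 m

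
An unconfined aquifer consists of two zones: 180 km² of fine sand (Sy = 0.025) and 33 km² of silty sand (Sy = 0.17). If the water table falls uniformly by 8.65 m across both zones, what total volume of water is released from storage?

A₁ = 180 km² = 1.8 × 10^8 m²; A₂ = 33 km² = 3.3 × 10^7 m²
ΔV₁ = 0.025 × 1.8 × 10^8 × 8.65 = 3.893 × 10^7 m³
ΔV₂ = 0.17 × 3.3 × 10^7 × 8.65 = 4.853 × 10^7 m³
ΔV = ΔV₁ + ΔV₂ = 8.745 × 10^7 m³

ΔV ≈ 8.75 × 10^7 m³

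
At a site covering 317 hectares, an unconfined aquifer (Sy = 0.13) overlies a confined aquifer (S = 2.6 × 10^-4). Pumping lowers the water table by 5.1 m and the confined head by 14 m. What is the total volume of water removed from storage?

A = 317 hectares = 3.17 × 10^6 m²
Unconfined: ΔV_u = Sy × A × Δh_u = 0.13 × 3.17 × 10^6 × 5.1 = 2.102 × 10^6 m³
Confined: ΔV_c = S × A × Δh_c = 2.6 × 10^-4 × 3.17 × 10^6 × 14 = 11540 m³
Total ΔV = 2.102 × 10^6 + 11540 = 2.113 × 10^6 m³

ΔV ≈ 2.11 × 10^6 m³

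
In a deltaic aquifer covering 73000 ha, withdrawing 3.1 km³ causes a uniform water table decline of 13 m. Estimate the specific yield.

Sy ≈ 0.33

A = 73000 ha = 7.3 × 10^8 m²
ΔV = 3.1 km³ = 3.1 × 10^9 m³
Sy = ΔV / (A × Δh) = 3.1 × 10^9 m³ / (7.3 × 10^8 m² × 13 m) = 0.3267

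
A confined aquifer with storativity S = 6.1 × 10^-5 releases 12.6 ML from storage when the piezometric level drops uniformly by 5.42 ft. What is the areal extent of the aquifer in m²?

A ≈ 1.25 × 10^8 m²

Δh = 5.42 ft = 1.652 m
ΔV = 12.6 ML = 12600 m³
A = ΔV / (S × Δh) = 12600 / (6.1 × 10^-5 × 1.652) = 1.25 × 10^8 m²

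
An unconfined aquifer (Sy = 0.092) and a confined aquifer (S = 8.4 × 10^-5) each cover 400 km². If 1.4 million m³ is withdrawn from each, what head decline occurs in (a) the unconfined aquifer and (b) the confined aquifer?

Δh_u ≈ 0.038 m; Δh_c ≈ 41.7 m

A = 400 km² = 4 × 10^8 m²
ΔV = 1.4 million m³ = 1.4 × 10^6 m³
Unconfined: Δh_u = ΔV/(Sy·A) = 1.4 × 10^6/(0.092 × 4 × 10^8) = 0.03804 m
Confined: Δh_c = ΔV/(S·A) = 1.4 × 10^6/(8.4 × 10^-5 × 4 × 10^8) = 41.67 m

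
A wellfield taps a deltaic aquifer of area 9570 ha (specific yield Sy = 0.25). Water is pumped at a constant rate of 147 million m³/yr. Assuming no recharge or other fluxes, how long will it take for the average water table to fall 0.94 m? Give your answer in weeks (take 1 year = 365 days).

A = 9570 ha = 9.57 × 10^7 m²
ΔV = Sy × A × Δh = 0.25 × 9.57 × 10^7 × 0.94 = 2.249 × 10^7 m³
Q = 147 million m³/yr = 4.027 × 10^5 m³/d
t = ΔV / Q = 2.249 × 10^7 m³ / 4.027 × 10^5 m³/d = 55.84 d
t = 55.84 d ≈ 7.977 weeks

t ≈ 7.98 weeks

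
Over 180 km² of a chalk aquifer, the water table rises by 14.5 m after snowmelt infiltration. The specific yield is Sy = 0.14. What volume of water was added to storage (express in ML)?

A = 180 km² = 1.8 × 10^8 m²
ΔV = Sy × A × Δh = 0.14 × 1.8 × 10^8 m² × 14.5 m = 3.654 × 10^8 m³
ΔV = 3.654 × 10^8 m³ = 3.654 × 10^5 ML

ΔV ≈ 3.65 × 10^5 ML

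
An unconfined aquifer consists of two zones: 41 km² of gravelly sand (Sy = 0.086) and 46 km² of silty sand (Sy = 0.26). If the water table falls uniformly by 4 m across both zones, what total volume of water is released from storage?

A₁ = 41 km² = 4.1 × 10^7 m²; A₂ = 46 km² = 4.6 × 10^7 m²
ΔV₁ = 0.086 × 4.1 × 10^7 × 4 = 1.41 × 10^7 m³
ΔV₂ = 0.26 × 4.6 × 10^7 × 4 = 4.784 × 10^7 m³
ΔV = ΔV₁ + ΔV₂ = 6.194 × 10^7 m³

ΔV ≈ 6.19 × 10^7 m³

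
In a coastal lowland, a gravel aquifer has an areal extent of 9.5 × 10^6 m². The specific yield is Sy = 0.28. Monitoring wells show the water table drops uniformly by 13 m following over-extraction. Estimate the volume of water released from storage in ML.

ΔV ≈ 34600 ML

ΔV = Sy × A × Δh = 0.28 × 9.5 × 10^6 m² × 13 m = 3.458 × 10^7 m³
ΔV = 3.458 × 10^7 m³ = 34580 ML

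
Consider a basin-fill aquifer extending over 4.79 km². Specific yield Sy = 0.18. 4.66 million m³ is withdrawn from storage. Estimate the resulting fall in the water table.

Δh ≈ 5.4 m

A = 4.79 km² = 4.79 × 10^6 m²
ΔV = 4.66 million m³ = 4.66 × 10^6 m³
Δh = ΔV / (Sy × A) = 4.66 × 10^6 m³ / (0.18 × 4.79 × 10^6 m²) = 5.405 m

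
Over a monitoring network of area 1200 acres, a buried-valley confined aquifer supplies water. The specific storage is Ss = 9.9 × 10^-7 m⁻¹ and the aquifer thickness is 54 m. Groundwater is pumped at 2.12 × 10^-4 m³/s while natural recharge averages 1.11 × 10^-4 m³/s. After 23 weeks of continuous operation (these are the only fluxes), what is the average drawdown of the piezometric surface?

S = Ss × b = 9.9 × 10^-7 m⁻¹ × 54 m = 5.346 × 10^-5
A = 1200 acres = 4.856 × 10^6 m²
Net abstraction = 2.12 × 10^-4 − 1.11 × 10^-4 = 1.01 × 10^-4 m³/s
Q_net = 1.01 × 10^-4 m³/s = 8.726 m³/d
t = 23 weeks = 161 d
ΔV = Q × t = 8.726 m³/d × 161 d = 1405 m³
Δh = ΔV / (S × A) = 1405 / (5.346 × 10^-5 × 4.856 × 10^6) = 5.412 m

Δh ≈ 5.41 m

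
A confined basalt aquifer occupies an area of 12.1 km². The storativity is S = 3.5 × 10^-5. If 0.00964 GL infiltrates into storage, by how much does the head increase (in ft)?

A = 12.1 km² = 1.21 × 10^7 m²
ΔV = 0.00964 GL = 9640 m³
Δh = ΔV / (S × A) = 9640 m³ / (3.5 × 10^-5 × 1.21 × 10^7 m²) = 22.76 m
Δh = 22.76 m = 74.68 ft

Δh ≈ 74.7 ft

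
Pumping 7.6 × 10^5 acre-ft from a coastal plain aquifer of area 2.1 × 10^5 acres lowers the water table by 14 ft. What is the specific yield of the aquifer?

A = 2.1 × 10^5 acres = 8.498 × 10^8 m²
Δh = 14 ft = 4.267 m
ΔV = 7.6 × 10^5 acre-ft = 9.374 × 10^8 m³
Sy = ΔV / (A × Δh) = 9.374 × 10^8 m³ / (8.498 × 10^8 m² × 4.267 m) = 0.2585

Sy ≈ 0.26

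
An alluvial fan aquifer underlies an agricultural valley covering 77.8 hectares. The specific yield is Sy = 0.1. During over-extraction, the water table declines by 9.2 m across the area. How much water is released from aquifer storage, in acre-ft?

A = 77.8 hectares = 7.78 × 10^5 m²
ΔV = Sy × A × Δh = 0.1 × 7.78 × 10^5 m² × 9.2 m = 7.158 × 10^5 m³
ΔV = 7.158 × 10^5 m³ = 580.3 acre-ft

ΔV ≈ 580 acre-ft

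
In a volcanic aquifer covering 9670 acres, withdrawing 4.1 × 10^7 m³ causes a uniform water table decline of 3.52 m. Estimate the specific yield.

Sy ≈ 0.3

A = 9670 acres = 3.913 × 10^7 m²
Sy = ΔV / (A × Δh) = 4.1 × 10^7 m³ / (3.913 × 10^7 m² × 3.52 m) = 0.2976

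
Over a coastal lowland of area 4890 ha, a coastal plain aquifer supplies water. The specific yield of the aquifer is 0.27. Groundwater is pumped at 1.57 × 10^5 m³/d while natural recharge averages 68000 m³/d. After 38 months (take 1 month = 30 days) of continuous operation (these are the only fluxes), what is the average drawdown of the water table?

A = 4890 ha = 4.89 × 10^7 m²
Net abstraction = 1.57 × 10^5 − 68000 = 89000 m³/d
t = 38 months = 1140 d
ΔV = Q × t = 89000 m³/d × 1140 d = 1.015 × 10^8 m³
Δh = ΔV / (Sy × A) = 1.015 × 10^8 / (0.27 × 4.89 × 10^7) = 7.685 m

Δh ≈ 7.68 m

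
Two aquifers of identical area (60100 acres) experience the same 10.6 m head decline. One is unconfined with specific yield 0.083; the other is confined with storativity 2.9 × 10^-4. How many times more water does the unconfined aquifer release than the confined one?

ΔV_u / ΔV_c ≈ 286

A = 60100 acres = 2.432 × 10^8 m²
Unconfined: ΔV_u = Sy × A × Δh = 0.083 × 2.432 × 10^8 × 10.6 = 2.14 × 10^8 m³
Confined: ΔV_c = S × A × Δh = 2.9 × 10^-4 × 2.432 × 10^8 × 10.6 = 7.476 × 10^5 m³
Ratio = ΔV_u / ΔV_c = Sy / S = 0.083 / 2.9 × 10^-4 = 286.2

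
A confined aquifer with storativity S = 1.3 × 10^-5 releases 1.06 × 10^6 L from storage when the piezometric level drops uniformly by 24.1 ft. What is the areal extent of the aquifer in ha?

Δh = 24.1 ft = 7.346 m
ΔV = 1.06 × 10^6 L = 1060 m³
A = ΔV / (S × Δh) = 1060 / (1.3 × 10^-5 × 7.346) = 1.11 × 10^7 m²
A = 1.11 × 10^7 m² = 1110 ha

A ≈ 1110 ha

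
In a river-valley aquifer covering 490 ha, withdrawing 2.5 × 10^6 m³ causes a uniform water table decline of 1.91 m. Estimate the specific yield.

A = 490 ha = 4.9 × 10^6 m²
Sy = ΔV / (A × Δh) = 2.5 × 10^6 m³ / (4.9 × 10^6 m² × 1.91 m) = 0.2671

Sy ≈ 0.27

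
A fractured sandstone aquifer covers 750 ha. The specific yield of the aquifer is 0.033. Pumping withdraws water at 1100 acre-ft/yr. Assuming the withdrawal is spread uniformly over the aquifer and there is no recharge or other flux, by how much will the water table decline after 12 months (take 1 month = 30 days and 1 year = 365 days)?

A = 750 ha = 7.5 × 10^6 m²
Q = 1100 acre-ft/yr = 3717 m³/d
t = 12 months = 360 d
ΔV = Q × t = 3717 m³/d × 360 d = 1.338 × 10^6 m³
Δh = ΔV / (Sy × A) = 1.338 × 10^6 / (0.033 × 7.5 × 10^6) = 5.407 m

Δh ≈ 5.41 m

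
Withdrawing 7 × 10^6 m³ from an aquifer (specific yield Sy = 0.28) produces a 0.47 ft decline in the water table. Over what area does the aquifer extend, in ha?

Δh = 0.47 ft = 0.1433 m
A = ΔV / (Sy × Δh) = 7 × 10^6 / (0.28 × 0.1433) = 1.745 × 10^8 m²
A = 1.745 × 10^8 m² = 17450 ha

A ≈ 17500 ha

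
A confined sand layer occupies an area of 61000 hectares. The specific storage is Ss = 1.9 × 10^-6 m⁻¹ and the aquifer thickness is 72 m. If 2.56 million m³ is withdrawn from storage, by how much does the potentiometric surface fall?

S = Ss × b = 1.9 × 10^-6 m⁻¹ × 72 m = 1.368 × 10^-4
A = 61000 hectares = 6.1 × 10^8 m²
ΔV = 2.56 million m³ = 2.56 × 10^6 m³
Δh = ΔV / (S × A) = 2.56 × 10^6 m³ / (1.368 × 10^-4 × 6.1 × 10^8 m²) = 30.68 m

Δh ≈ 30.7 m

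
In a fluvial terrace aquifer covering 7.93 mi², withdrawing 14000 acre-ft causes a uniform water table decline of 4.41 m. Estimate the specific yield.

Sy ≈ 0.19

A = 7.93 mi² = 2.054 × 10^7 m²
ΔV = 14000 acre-ft = 1.727 × 10^7 m³
Sy = ΔV / (A × Δh) = 1.727 × 10^7 m³ / (2.054 × 10^7 m² × 4.41 m) = 0.1907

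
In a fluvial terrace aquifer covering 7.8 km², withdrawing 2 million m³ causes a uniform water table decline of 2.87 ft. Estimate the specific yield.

A = 7.8 km² = 7.8 × 10^6 m²
Δh = 2.87 ft = 0.8748 m
ΔV = 2 million m³ = 2 × 10^6 m³
Sy = ΔV / (A × Δh) = 2 × 10^6 m³ / (7.8 × 10^6 m² × 0.8748 m) = 0.2931

Sy ≈ 0.29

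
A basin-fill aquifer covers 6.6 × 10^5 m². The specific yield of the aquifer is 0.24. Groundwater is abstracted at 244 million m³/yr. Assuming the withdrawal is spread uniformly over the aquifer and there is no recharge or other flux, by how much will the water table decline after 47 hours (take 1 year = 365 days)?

Δh ≈ 8.26 m

Q = 244 million m³/yr = 6.685 × 10^5 m³/d
t = 47 hours = 1.958 d
ΔV = Q × t = 6.685 × 10^5 m³/d × 1.958 d = 1.309 × 10^6 m³
Δh = ΔV / (Sy × A) = 1.309 × 10^6 / (0.24 × 6.6 × 10^5) = 8.265 m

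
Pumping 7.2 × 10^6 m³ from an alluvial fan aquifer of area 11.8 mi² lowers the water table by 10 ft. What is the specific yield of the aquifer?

A = 11.8 mi² = 3.056 × 10^7 m²
Δh = 10 ft = 3.048 m
Sy = ΔV / (A × Δh) = 7.2 × 10^6 m³ / (3.056 × 10^7 m² × 3.048 m) = 0.07729

Sy ≈ 0.077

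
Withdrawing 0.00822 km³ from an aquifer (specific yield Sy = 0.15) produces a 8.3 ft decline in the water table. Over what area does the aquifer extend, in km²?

Δh = 8.3 ft = 2.53 m
ΔV = 0.00822 km³ = 8.22 × 10^6 m³
A = ΔV / (Sy × Δh) = 8.22 × 10^6 / (0.15 × 2.53) = 2.166 × 10^7 m²
A = 2.166 × 10^7 m² = 21.66 km²

A ≈ 21.7 km²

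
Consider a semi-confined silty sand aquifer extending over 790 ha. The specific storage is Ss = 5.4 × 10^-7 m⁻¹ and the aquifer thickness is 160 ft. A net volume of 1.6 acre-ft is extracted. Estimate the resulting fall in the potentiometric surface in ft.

Δh ≈ 31.1 ft

b = 160 ft = 48.77 m
S = Ss × b = 5.4 × 10^-7 m⁻¹ × 48.77 m = 2.633 × 10^-5
A = 790 ha = 7.9 × 10^6 m²
ΔV = 1.6 acre-ft = 1974 m³
Δh = ΔV / (S × A) = 1974 m³ / (2.633 × 10^-5 × 7.9 × 10^6 m²) = 9.486 m
Δh = 9.486 m = 31.12 ft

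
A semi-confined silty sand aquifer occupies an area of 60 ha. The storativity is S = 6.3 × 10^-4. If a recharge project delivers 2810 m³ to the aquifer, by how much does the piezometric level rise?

Δh ≈ 7.43 m

A = 60 ha = 6 × 10^5 m²
Δh = ΔV / (S × A) = 2810 m³ / (6.3 × 10^-4 × 6 × 10^5 m²) = 7.434 m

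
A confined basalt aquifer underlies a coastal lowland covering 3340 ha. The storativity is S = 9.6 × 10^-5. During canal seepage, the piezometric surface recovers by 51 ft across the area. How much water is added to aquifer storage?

A = 3340 ha = 3.34 × 10^7 m²
Δh = 51 ft = 15.54 m
ΔV = S × A × Δh = 9.6 × 10^-5 × 3.34 × 10^7 m² × 15.54 m = 49840 m³

ΔV ≈ 49800 m³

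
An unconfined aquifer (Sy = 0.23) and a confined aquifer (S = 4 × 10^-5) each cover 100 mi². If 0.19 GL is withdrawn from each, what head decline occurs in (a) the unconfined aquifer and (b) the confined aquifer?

A = 100 mi² = 2.59 × 10^8 m²
ΔV = 0.19 GL = 1.9 × 10^5 m³
Unconfined: Δh_u = ΔV/(Sy·A) = 1.9 × 10^5/(0.23 × 2.59 × 10^8) = 0.00319 m
Confined: Δh_c = ΔV/(S·A) = 1.9 × 10^5/(4 × 10^-5 × 2.59 × 10^8) = 18.34 m

Δh_u ≈ 0.00319 m; Δh_c ≈ 18.3 m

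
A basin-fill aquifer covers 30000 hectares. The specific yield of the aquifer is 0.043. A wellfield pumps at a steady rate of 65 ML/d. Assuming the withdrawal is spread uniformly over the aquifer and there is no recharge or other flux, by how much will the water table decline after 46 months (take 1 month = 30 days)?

A = 30000 hectares = 3 × 10^8 m²
Q = 65 ML/d = 65000 m³/d
t = 46 months = 1380 d
ΔV = Q × t = 65000 m³/d × 1380 d = 8.97 × 10^7 m³
Δh = ΔV / (Sy × A) = 8.97 × 10^7 / (0.043 × 3 × 10^8) = 6.953 m

Δh ≈ 6.95 m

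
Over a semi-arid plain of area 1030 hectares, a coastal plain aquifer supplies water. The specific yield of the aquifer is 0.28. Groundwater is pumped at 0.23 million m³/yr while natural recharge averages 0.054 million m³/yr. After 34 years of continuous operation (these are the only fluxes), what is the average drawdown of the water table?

A = 1030 hectares = 1.03 × 10^7 m²
Net abstraction = 0.23 − 0.054 = 0.176 million m³/yr
Q_net = 0.176 million m³/yr = 482.2 m³/d
t = 34 years = 12410 d
ΔV = Q × t = 482.2 m³/d × 12410 d = 5.984 × 10^6 m³
Δh = ΔV / (Sy × A) = 5.984 × 10^6 / (0.28 × 1.03 × 10^7) = 2.075 m

Δh ≈ 2.07 m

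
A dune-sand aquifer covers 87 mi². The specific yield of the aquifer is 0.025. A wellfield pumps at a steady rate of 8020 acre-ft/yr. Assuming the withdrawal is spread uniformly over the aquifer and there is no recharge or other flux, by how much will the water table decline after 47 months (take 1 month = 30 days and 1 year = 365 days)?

A = 87 mi² = 2.253 × 10^8 m²
Q = 8020 acre-ft/yr = 27100 m³/d
t = 47 months = 1410 d
ΔV = Q × t = 27100 m³/d × 1410 d = 3.821 × 10^7 m³
Δh = ΔV / (Sy × A) = 3.821 × 10^7 / (0.025 × 2.253 × 10^8) = 6.784 m

Δh ≈ 6.78 m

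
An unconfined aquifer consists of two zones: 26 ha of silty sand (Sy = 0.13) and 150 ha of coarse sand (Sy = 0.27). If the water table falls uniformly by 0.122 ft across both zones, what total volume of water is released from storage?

A₁ = 26 ha = 2.6 × 10^5 m²; A₂ = 150 ha = 1.5 × 10^6 m²
Δh = 0.122 ft = 0.03719 m
ΔV₁ = 0.13 × 2.6 × 10^5 × 0.03719 = 1257 m³
ΔV₂ = 0.27 × 1.5 × 10^6 × 0.03719 = 15060 m³
ΔV = ΔV₁ + ΔV₂ = 16320 m³

ΔV ≈ 16300 m³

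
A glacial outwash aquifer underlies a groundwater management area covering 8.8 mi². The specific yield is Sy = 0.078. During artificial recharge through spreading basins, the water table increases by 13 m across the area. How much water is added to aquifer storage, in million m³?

ΔV ≈ 23.1 million m³

A = 8.8 mi² = 2.279 × 10^7 m²
ΔV = Sy × A × Δh = 0.078 × 2.279 × 10^7 m² × 13 m = 2.311 × 10^7 m³
ΔV = 2.311 × 10^7 m³ = 23.11 million m³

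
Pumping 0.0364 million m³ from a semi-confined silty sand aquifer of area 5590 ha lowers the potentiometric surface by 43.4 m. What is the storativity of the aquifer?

S ≈ 1.5 × 10^-5

A = 5590 ha = 5.59 × 10^7 m²
ΔV = 0.0364 million m³ = 36400 m³
S = ΔV / (A × Δh) = 36400 m³ / (5.59 × 10^7 m² × 43.4 m) = 1.5 × 10^-5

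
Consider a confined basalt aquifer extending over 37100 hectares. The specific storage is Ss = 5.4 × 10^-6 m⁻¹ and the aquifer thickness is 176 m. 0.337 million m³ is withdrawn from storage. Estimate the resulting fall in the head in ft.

S = Ss × b = 5.4 × 10^-6 m⁻¹ × 176 m = 9.504 × 10^-4
A = 37100 hectares = 3.71 × 10^8 m²
ΔV = 0.337 million m³ = 3.37 × 10^5 m³
Δh = ΔV / (S × A) = 3.37 × 10^5 m³ / (9.504 × 10^-4 × 3.71 × 10^8 m²) = 0.9558 m
Δh = 0.9558 m = 3.136 ft

Δh ≈ 3.14 ft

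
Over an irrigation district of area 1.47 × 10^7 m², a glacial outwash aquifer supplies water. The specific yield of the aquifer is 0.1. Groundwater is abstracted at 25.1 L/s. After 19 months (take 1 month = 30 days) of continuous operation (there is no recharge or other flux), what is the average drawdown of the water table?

Δh ≈ 0.841 m

Q = 25.1 L/s = 2169 m³/d
t = 19 months = 570 d
ΔV = Q × t = 2169 m³/d × 570 d = 1.236 × 10^6 m³
Δh = ΔV / (Sy × A) = 1.236 × 10^6 / (0.1 × 1.47 × 10^7) = 0.8409 m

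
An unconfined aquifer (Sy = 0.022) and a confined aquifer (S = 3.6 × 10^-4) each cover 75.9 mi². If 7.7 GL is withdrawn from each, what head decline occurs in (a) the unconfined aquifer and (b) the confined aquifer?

A = 75.9 mi² = 1.966 × 10^8 m²
ΔV = 7.7 GL = 7.7 × 10^6 m³
Unconfined: Δh_u = ΔV/(Sy·A) = 7.7 × 10^6/(0.022 × 1.966 × 10^8) = 1.78 m
Confined: Δh_c = ΔV/(S·A) = 7.7 × 10^6/(3.6 × 10^-4 × 1.966 × 10^8) = 108.8 m

Δh_u ≈ 1.78 m; Δh_c ≈ 109 m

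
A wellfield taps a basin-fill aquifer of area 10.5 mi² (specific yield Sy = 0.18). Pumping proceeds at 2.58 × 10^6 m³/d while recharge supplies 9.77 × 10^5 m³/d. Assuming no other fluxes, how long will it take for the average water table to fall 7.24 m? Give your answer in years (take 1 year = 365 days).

t ≈ 0.0606 years

A = 10.5 mi² = 2.719 × 10^7 m²
ΔV = Sy × A × Δh = 0.18 × 2.719 × 10^7 × 7.24 = 3.544 × 10^7 m³
Net withdrawal = 2.58 × 10^6 − 9.77 × 10^5 = 1.603 × 10^6 m³/d
t = ΔV / Q = 3.544 × 10^7 m³ / 1.603 × 10^6 m³/d = 22.11 d
t = 22.11 d ≈ 0.06057 years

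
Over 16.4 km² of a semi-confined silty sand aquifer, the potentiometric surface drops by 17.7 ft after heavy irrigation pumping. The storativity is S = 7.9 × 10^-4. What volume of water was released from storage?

ΔV ≈ 69900 m³

A = 16.4 km² = 1.64 × 10^7 m²
Δh = 17.7 ft = 5.395 m
ΔV = S × A × Δh = 7.9 × 10^-4 × 1.64 × 10^7 m² × 5.395 m = 69900 m³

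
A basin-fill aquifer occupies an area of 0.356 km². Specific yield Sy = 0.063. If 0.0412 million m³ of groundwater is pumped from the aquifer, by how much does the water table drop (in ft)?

Δh ≈ 6.03 ft

A = 0.356 km² = 3.56 × 10^5 m²
ΔV = 0.0412 million m³ = 41200 m³
Δh = ΔV / (Sy × A) = 41200 m³ / (0.063 × 3.56 × 10^5 m²) = 1.837 m
Δh = 1.837 m = 6.027 ft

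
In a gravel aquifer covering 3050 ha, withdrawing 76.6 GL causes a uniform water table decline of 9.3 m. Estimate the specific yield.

A = 3050 ha = 3.05 × 10^7 m²
ΔV = 76.6 GL = 7.66 × 10^7 m³
Sy = ΔV / (A × Δh) = 7.66 × 10^7 m³ / (3.05 × 10^7 m² × 9.3 m) = 0.2701

Sy ≈ 0.27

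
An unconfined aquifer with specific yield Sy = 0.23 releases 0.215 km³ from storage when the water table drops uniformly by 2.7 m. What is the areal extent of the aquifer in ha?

A ≈ 34600 ha

ΔV = 0.215 km³ = 2.15 × 10^8 m³
A = ΔV / (Sy × Δh) = 2.15 × 10^8 / (0.23 × 2.7) = 3.462 × 10^8 m²
A = 3.462 × 10^8 m² = 34620 ha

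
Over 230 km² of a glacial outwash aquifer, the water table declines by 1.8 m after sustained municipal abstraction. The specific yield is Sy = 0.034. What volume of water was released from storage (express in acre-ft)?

ΔV ≈ 11400 acre-ft

A = 230 km² = 2.3 × 10^8 m²
ΔV = Sy × A × Δh = 0.034 × 2.3 × 10^8 m² × 1.8 m = 1.408 × 10^7 m³
ΔV = 1.408 × 10^7 m³ = 11410 acre-ft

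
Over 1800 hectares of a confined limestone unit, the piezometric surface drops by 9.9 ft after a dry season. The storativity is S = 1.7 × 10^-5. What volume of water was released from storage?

ΔV ≈ 923 m³

A = 1800 hectares = 1.8 × 10^7 m²
Δh = 9.9 ft = 3.018 m
ΔV = S × A × Δh = 1.7 × 10^-5 × 1.8 × 10^7 m² × 3.018 m = 923.4 m³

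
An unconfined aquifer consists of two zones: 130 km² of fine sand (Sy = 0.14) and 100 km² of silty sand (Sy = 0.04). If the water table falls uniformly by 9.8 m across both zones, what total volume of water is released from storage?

A₁ = 130 km² = 1.3 × 10^8 m²; A₂ = 100 km² = 1 × 10^8 m²
ΔV₁ = 0.14 × 1.3 × 10^8 × 9.8 = 1.784 × 10^8 m³
ΔV₂ = 0.04 × 1 × 10^8 × 9.8 = 3.92 × 10^7 m³
ΔV = ΔV₁ + ΔV₂ = 2.176 × 10^8 m³

ΔV ≈ 2.18 × 10^8 m³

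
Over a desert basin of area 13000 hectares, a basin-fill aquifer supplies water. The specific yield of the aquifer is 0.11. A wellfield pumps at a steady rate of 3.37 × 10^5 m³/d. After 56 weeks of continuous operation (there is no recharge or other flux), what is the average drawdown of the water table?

A = 13000 hectares = 1.3 × 10^8 m²
t = 56 weeks = 392 d
ΔV = Q × t = 3.37 × 10^5 m³/d × 392 d = 1.321 × 10^8 m³
Δh = ΔV / (Sy × A) = 1.321 × 10^8 / (0.11 × 1.3 × 10^8) = 9.238 m

Δh ≈ 9.24 m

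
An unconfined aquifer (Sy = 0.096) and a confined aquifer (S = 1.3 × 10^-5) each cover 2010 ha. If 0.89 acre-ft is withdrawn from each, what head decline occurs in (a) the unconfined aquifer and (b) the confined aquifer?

A = 2010 ha = 2.01 × 10^7 m²
ΔV = 0.89 acre-ft = 1098 m³
Unconfined: Δh_u = ΔV/(Sy·A) = 1098/(0.096 × 2.01 × 10^7) = 5.689 × 10^-4 m
Confined: Δh_c = ΔV/(S·A) = 1098/(1.3 × 10^-5 × 2.01 × 10^7) = 4.201 m

Δh_u ≈ 5.69 × 10^-4 m; Δh_c ≈ 4.2 m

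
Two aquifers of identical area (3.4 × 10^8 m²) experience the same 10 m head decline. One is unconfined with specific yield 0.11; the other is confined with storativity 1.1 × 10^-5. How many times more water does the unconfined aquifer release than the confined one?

ΔV_u / ΔV_c ≈ 10000

Unconfined: ΔV_u = Sy × A × Δh = 0.11 × 3.4 × 10^8 × 10 = 3.74 × 10^8 m³
Confined: ΔV_c = S × A × Δh = 1.1 × 10^-5 × 3.4 × 10^8 × 10 = 37400 m³
Ratio = ΔV_u / ΔV_c = Sy / S = 0.11 / 1.1 × 10^-5 = 10000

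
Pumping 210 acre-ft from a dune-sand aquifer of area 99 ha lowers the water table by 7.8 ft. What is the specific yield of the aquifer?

A = 99 ha = 9.9 × 10^5 m²
Δh = 7.8 ft = 2.377 m
ΔV = 210 acre-ft = 2.59 × 10^5 m³
Sy = ΔV / (A × Δh) = 2.59 × 10^5 m³ / (9.9 × 10^5 m² × 2.377 m) = 0.1101

Sy ≈ 0.11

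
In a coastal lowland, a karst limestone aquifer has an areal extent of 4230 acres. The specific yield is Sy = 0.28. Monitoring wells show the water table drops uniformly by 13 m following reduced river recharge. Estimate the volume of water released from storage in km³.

ΔV ≈ 0.0623 km³

A = 4230 acres = 1.712 × 10^7 m²
ΔV = Sy × A × Δh = 0.28 × 1.712 × 10^7 m² × 13 m = 6.231 × 10^7 m³
ΔV = 6.231 × 10^7 m³ = 0.06231 km³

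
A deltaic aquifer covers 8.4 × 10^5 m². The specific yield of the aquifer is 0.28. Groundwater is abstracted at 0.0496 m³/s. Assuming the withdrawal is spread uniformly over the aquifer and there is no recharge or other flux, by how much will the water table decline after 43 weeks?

Δh ≈ 5.48 m

Q = 0.0496 m³/s = 4285 m³/d
t = 43 weeks = 301 d
ΔV = Q × t = 4285 m³/d × 301 d = 1.29 × 10^6 m³
Δh = ΔV / (Sy × A) = 1.29 × 10^6 / (0.28 × 8.4 × 10^5) = 5.484 m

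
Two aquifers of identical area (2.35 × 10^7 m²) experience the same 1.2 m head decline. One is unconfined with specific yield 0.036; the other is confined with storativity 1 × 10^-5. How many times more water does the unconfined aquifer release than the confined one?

ΔV_u / ΔV_c ≈ 3600

Unconfined: ΔV_u = Sy × A × Δh = 0.036 × 2.35 × 10^7 × 1.2 = 1.015 × 10^6 m³
Confined: ΔV_c = S × A × Δh = 1 × 10^-5 × 2.35 × 10^7 × 1.2 = 282 m³
Ratio = ΔV_u / ΔV_c = Sy / S = 0.036 / 1 × 10^-5 = 3600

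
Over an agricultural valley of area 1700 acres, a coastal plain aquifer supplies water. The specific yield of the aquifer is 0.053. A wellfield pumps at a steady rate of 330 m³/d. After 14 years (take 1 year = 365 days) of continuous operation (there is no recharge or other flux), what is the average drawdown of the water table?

Δh ≈ 4.62 m

A = 1700 acres = 6.88 × 10^6 m²
t = 14 years = 5110 d
ΔV = Q × t = 330 m³/d × 5110 d = 1.686 × 10^6 m³
Δh = ΔV / (Sy × A) = 1.686 × 10^6 / (0.053 × 6.88 × 10^6) = 4.625 m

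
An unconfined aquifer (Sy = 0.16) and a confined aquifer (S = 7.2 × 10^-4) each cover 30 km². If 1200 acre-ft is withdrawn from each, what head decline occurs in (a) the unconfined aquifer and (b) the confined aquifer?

A = 30 km² = 3 × 10^7 m²
ΔV = 1200 acre-ft = 1.48 × 10^6 m³
Unconfined: Δh_u = ΔV/(Sy·A) = 1.48 × 10^6/(0.16 × 3 × 10^7) = 0.3084 m
Confined: Δh_c = ΔV/(S·A) = 1.48 × 10^6/(7.2 × 10^-4 × 3 × 10^7) = 68.53 m

Δh_u ≈ 0.308 m; Δh_c ≈ 68.5 m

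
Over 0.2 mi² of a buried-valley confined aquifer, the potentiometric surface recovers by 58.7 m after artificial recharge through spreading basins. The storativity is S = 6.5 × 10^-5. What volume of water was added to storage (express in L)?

A = 0.2 mi² = 5.18 × 10^5 m²
ΔV = S × A × Δh = 6.5 × 10^-5 × 5.18 × 10^5 m² × 58.7 m = 1976 m³
ΔV = 1976 m³ = 1.976 × 10^6 L

ΔV ≈ 1.98 × 10^6 L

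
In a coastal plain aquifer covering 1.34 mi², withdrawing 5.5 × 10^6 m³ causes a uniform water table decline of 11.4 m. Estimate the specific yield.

A = 1.34 mi² = 3.471 × 10^6 m²
Sy = ΔV / (A × Δh) = 5.5 × 10^6 m³ / (3.471 × 10^6 m² × 11.4 m) = 0.139

Sy ≈ 0.14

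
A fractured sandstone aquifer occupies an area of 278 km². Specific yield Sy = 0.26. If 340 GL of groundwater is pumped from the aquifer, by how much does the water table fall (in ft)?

Δh ≈ 15.4 ft

A = 278 km² = 2.78 × 10^8 m²
ΔV = 340 GL = 3.4 × 10^8 m³
Δh = ΔV / (Sy × A) = 3.4 × 10^8 m³ / (0.26 × 2.78 × 10^8 m²) = 4.704 m
Δh = 4.704 m = 15.43 ft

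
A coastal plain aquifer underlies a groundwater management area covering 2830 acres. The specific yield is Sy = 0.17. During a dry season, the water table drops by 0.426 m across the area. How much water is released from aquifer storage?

ΔV ≈ 8.29 × 10^5 m³

A = 2830 acres = 1.145 × 10^7 m²
ΔV = Sy × A × Δh = 0.17 × 1.145 × 10^7 m² × 0.426 m = 8.294 × 10^5 m³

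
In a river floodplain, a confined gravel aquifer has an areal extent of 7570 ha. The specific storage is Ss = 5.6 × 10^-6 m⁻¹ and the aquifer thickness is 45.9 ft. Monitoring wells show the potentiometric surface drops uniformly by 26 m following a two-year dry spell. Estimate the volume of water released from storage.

ΔV ≈ 1.54 × 10^5 m³

b = 45.9 ft = 13.99 m
S = Ss × b = 5.6 × 10^-6 m⁻¹ × 13.99 m = 7.835 × 10^-5
A = 7570 ha = 7.57 × 10^7 m²
ΔV = S × A × Δh = 7.835 × 10^-5 × 7.57 × 10^7 m² × 26 m = 1.542 × 10^5 m³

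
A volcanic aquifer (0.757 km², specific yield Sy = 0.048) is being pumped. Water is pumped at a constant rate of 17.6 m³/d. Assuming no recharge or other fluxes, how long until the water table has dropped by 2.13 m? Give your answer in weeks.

t ≈ 628 weeks

A = 0.757 km² = 7.57 × 10^5 m²
ΔV = Sy × A × Δh = 0.048 × 7.57 × 10^5 × 2.13 = 77400 m³
t = ΔV / Q = 77400 m³ / 17.6 m³/d = 4397 d
t = 4397 d ≈ 628.2 weeks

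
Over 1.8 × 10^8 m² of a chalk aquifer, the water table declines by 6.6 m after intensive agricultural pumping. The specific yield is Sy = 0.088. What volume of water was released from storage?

ΔV ≈ 1.05 × 10^8 m³

ΔV = Sy × A × Δh = 0.088 × 1.8 × 10^8 m² × 6.6 m = 1.045 × 10^8 m³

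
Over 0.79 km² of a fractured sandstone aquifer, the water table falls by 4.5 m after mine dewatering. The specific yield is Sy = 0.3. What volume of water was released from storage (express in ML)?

A = 0.79 km² = 7.9 × 10^5 m²
ΔV = Sy × A × Δh = 0.3 × 7.9 × 10^5 m² × 4.5 m = 1.067 × 10^6 m³
ΔV = 1.067 × 10^6 m³ = 1066 ML

ΔV ≈ 1070 ML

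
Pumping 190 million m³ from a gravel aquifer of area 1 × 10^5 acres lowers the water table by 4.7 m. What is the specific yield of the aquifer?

Sy ≈ 0.1

A = 1 × 10^5 acres = 4.047 × 10^8 m²
ΔV = 190 million m³ = 1.9 × 10^8 m³
Sy = ΔV / (A × Δh) = 1.9 × 10^8 m³ / (4.047 × 10^8 m² × 4.7 m) = 0.09989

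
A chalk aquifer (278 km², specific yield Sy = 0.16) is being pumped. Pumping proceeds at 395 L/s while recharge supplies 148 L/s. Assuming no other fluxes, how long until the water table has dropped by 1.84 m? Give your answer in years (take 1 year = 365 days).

t ≈ 10.5 years

A = 278 km² = 2.78 × 10^8 m²
ΔV = Sy × A × Δh = 0.16 × 2.78 × 10^8 × 1.84 = 8.184 × 10^7 m³
Net withdrawal = 395 − 148 = 247 L/s = 21340 m³/d
t = ΔV / Q = 8.184 × 10^7 m³ / 21340 m³/d = 3835 d
t = 3835 d ≈ 10.51 years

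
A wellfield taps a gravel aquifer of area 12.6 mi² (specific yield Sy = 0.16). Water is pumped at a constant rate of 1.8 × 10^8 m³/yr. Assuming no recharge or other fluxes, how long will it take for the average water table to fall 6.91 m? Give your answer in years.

A = 12.6 mi² = 3.263 × 10^7 m²
ΔV = Sy × A × Δh = 0.16 × 3.263 × 10^7 × 6.91 = 3.608 × 10^7 m³
Q = 1.8 × 10^8 m³/yr = 4.932 × 10^5 m³/d
t = ΔV / Q = 3.608 × 10^7 m³ / 4.932 × 10^5 m³/d = 73.16 d
t = 73.16 d ≈ 0.2004 years

t ≈ 0.2 years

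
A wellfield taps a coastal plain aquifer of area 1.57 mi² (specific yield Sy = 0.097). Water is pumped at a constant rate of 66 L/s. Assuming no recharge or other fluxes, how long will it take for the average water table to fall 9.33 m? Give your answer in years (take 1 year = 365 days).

A = 1.57 mi² = 4.066 × 10^6 m²
ΔV = Sy × A × Δh = 0.097 × 4.066 × 10^6 × 9.33 = 3.68 × 10^6 m³
Q = 66 L/s = 5702 m³/d
t = ΔV / Q = 3.68 × 10^6 m³ / 5702 m³/d = 645.3 d
t = 645.3 d ≈ 1.768 years

t ≈ 1.77 years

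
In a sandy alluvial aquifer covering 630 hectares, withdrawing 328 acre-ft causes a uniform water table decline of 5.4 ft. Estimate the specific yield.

A = 630 hectares = 6.3 × 10^6 m²
Δh = 5.4 ft = 1.646 m
ΔV = 328 acre-ft = 4.046 × 10^5 m³
Sy = ΔV / (A × Δh) = 4.046 × 10^5 m³ / (6.3 × 10^6 m² × 1.646 m) = 0.03902

Sy ≈ 0.039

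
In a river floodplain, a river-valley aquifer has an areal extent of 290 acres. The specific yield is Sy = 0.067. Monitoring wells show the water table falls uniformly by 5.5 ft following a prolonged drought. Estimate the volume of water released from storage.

A = 290 acres = 1.174 × 10^6 m²
Δh = 5.5 ft = 1.676 m
ΔV = Sy × A × Δh = 0.067 × 1.174 × 10^6 m² × 1.676 m = 1.318 × 10^5 m³

ΔV ≈ 1.32 × 10^5 m³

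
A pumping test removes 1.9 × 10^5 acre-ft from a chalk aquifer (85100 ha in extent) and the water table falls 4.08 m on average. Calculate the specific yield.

Sy ≈ 0.067

A = 85100 ha = 8.51 × 10^8 m²
ΔV = 1.9 × 10^5 acre-ft = 2.344 × 10^8 m³
Sy = ΔV / (A × Δh) = 2.344 × 10^8 m³ / (8.51 × 10^8 m² × 4.08 m) = 0.0675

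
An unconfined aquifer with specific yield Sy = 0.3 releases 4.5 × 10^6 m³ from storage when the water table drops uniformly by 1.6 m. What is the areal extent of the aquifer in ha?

A = ΔV / (Sy × Δh) = 4.5 × 10^6 / (0.3 × 1.6) = 9.375 × 10^6 m²
A = 9.375 × 10^6 m² = 937.5 ha

A ≈ 938 ha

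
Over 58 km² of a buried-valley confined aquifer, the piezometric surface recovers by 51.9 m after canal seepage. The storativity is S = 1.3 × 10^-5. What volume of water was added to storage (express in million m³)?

A = 58 km² = 5.8 × 10^7 m²
ΔV = S × A × Δh = 1.3 × 10^-5 × 5.8 × 10^7 m² × 51.9 m = 39130 m³
ΔV = 39130 m³ = 0.03913 million m³

ΔV ≈ 0.0391 million m³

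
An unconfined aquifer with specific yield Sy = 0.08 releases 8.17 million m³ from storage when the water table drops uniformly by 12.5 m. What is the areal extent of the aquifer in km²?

ΔV = 8.17 million m³ = 8.17 × 10^6 m³
A = ΔV / (Sy × Δh) = 8.17 × 10^6 / (0.08 × 12.5) = 8.17 × 10^6 m²
A = 8.17 × 10^6 m² = 8.17 km²

A ≈ 8.17 km²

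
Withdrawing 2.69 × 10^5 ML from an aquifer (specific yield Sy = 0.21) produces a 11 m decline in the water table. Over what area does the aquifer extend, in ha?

A ≈ 11600 ha

ΔV = 2.69 × 10^5 ML = 2.69 × 10^8 m³
A = ΔV / (Sy × Δh) = 2.69 × 10^8 / (0.21 × 11) = 1.165 × 10^8 m²
A = 1.165 × 10^8 m² = 11650 ha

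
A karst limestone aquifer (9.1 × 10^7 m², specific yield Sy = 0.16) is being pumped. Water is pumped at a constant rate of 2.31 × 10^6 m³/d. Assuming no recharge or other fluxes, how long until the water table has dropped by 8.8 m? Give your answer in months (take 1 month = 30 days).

t ≈ 1.85 months

ΔV = Sy × A × Δh = 0.16 × 9.1 × 10^7 × 8.8 = 1.281 × 10^8 m³
t = ΔV / Q = 1.281 × 10^8 m³ / 2.31 × 10^6 m³/d = 55.47 d
t = 55.47 d ≈ 1.849 months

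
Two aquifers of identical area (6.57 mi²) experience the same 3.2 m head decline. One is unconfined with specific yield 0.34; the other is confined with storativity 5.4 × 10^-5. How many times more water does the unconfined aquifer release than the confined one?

A = 6.57 mi² = 1.702 × 10^7 m²
Unconfined: ΔV_u = Sy × A × Δh = 0.34 × 1.702 × 10^7 × 3.2 = 1.851 × 10^7 m³
Confined: ΔV_c = S × A × Δh = 5.4 × 10^-5 × 1.702 × 10^7 × 3.2 = 2940 m³
Ratio = ΔV_u / ΔV_c = Sy / S = 0.34 / 5.4 × 10^-5 = 6296

ΔV_u / ΔV_c ≈ 6300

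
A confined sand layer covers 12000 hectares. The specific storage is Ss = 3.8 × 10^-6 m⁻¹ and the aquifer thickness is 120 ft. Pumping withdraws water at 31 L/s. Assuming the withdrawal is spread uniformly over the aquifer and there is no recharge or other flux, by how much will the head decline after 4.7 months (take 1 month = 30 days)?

b = 120 ft = 36.58 m
S = Ss × b = 3.8 × 10^-6 m⁻¹ × 36.58 m = 1.39 × 10^-4
A = 12000 hectares = 1.2 × 10^8 m²
Q = 31 L/s = 2678 m³/d
t = 4.7 months = 141 d
ΔV = Q × t = 2678 m³/d × 141 d = 3.777 × 10^5 m³
Δh = ΔV / (S × A) = 3.777 × 10^5 / (1.39 × 10^-4 × 1.2 × 10^8) = 22.64 m

Δh ≈ 22.6 m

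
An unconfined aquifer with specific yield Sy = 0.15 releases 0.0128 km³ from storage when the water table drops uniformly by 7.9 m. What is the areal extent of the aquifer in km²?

ΔV = 0.0128 km³ = 1.28 × 10^7 m³
A = ΔV / (Sy × Δh) = 1.28 × 10^7 / (0.15 × 7.9) = 1.08 × 10^7 m²
A = 1.08 × 10^7 m² = 10.8 km²

A ≈ 10.8 km²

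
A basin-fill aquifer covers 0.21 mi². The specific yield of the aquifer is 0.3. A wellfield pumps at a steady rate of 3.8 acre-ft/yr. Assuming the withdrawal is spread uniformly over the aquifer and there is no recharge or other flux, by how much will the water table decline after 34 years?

Δh ≈ 0.977 m

A = 0.21 mi² = 5.439 × 10^5 m²
Q = 3.8 acre-ft/yr = 12.84 m³/d
t = 34 years = 12410 d
ΔV = Q × t = 12.84 m³/d × 12410 d = 1.594 × 10^5 m³
Δh = ΔV / (Sy × A) = 1.594 × 10^5 / (0.3 × 5.439 × 10^5) = 0.9767 m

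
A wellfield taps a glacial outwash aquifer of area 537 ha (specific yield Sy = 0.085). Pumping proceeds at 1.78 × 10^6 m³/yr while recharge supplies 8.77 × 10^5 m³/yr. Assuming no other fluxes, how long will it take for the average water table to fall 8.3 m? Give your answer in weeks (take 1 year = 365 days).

A = 537 ha = 5.37 × 10^6 m²
ΔV = Sy × A × Δh = 0.085 × 5.37 × 10^6 × 8.3 = 3.789 × 10^6 m³
Net withdrawal = 1.78 × 10^6 − 8.77 × 10^5 = 9.03 × 10^5 m³/yr = 2474 m³/d
t = ΔV / Q = 3.789 × 10^6 m³ / 2474 m³/d = 1531 d
t = 1531 d ≈ 218.8 weeks

t ≈ 219 weeks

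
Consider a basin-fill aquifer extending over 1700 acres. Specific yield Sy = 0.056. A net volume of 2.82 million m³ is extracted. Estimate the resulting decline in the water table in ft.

A = 1700 acres = 6.88 × 10^6 m²
ΔV = 2.82 million m³ = 2.82 × 10^6 m³
Δh = ΔV / (Sy × A) = 2.82 × 10^6 m³ / (0.056 × 6.88 × 10^6 m²) = 7.32 m
Δh = 7.32 m = 24.01 ft

Δh ≈ 24 ft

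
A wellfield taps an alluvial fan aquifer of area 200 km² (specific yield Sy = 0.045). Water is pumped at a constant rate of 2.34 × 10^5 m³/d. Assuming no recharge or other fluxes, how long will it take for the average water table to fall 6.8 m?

A = 200 km² = 2 × 10^8 m²
ΔV = Sy × A × Δh = 0.045 × 2 × 10^8 × 6.8 = 6.12 × 10^7 m³
t = ΔV / Q = 6.12 × 10^7 m³ / 2.34 × 10^5 m³/d = 261.5 d

t ≈ 262 days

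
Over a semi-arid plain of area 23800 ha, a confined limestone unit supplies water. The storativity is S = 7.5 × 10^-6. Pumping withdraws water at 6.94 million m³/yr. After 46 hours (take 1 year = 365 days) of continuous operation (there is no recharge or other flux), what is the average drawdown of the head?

Δh ≈ 20.4 m

A = 23800 ha = 2.38 × 10^8 m²
Q = 6.94 million m³/yr = 19010 m³/d
t = 46 hours = 1.917 d
ΔV = Q × t = 19010 m³/d × 1.917 d = 36440 m³
Δh = ΔV / (S × A) = 36440 / (7.5 × 10^-6 × 2.38 × 10^8) = 20.42 m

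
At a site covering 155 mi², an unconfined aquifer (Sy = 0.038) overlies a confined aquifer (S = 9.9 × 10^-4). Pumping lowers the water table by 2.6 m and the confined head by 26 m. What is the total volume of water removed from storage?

ΔV ≈ 5 × 10^7 m³

A = 155 mi² = 4.014 × 10^8 m²
Unconfined: ΔV_u = Sy × A × Δh_u = 0.038 × 4.014 × 10^8 × 2.6 = 3.966 × 10^7 m³
Confined: ΔV_c = S × A × Δh_c = 9.9 × 10^-4 × 4.014 × 10^8 × 26 = 1.033 × 10^7 m³
Total ΔV = 3.966 × 10^7 + 1.033 × 10^7 = 5 × 10^7 m³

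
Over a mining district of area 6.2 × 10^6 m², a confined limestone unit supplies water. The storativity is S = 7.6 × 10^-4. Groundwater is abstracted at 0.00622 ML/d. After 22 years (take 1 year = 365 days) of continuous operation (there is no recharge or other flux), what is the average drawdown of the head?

Δh ≈ 10.6 m

Q = 0.00622 ML/d = 6.22 m³/d
t = 22 years = 8030 d
ΔV = Q × t = 6.22 m³/d × 8030 d = 49950 m³
Δh = ΔV / (S × A) = 49950 / (7.6 × 10^-4 × 6.2 × 10^6) = 10.6 m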